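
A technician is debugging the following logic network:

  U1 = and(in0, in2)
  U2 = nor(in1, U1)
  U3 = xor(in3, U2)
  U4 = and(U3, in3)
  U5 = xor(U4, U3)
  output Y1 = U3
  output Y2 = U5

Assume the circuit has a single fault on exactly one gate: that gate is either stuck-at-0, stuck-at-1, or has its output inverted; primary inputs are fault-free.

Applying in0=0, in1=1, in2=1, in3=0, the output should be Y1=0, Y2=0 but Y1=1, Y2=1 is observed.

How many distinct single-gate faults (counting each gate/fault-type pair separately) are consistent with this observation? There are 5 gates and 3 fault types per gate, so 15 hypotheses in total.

4

Fault-free: U1=0, U2=0, U3=0, U4=0, U5=0 → Y1=0, Y2=0. Observed Y1=1, Y2=1.
  U1: none of the 3 fault types match ✗
  U2: stuck-at-1, inverted output ✓; others ✗
  U3: stuck-at-1, inverted output ✓; others ✗
  U4: none of the 3 fault types match ✗
  U5: none of the 3 fault types match ✗
Consistent faults: {U2 stuck-at-1, U2 inverted output, U3 stuck-at-1, U3 inverted output} — 4 in all.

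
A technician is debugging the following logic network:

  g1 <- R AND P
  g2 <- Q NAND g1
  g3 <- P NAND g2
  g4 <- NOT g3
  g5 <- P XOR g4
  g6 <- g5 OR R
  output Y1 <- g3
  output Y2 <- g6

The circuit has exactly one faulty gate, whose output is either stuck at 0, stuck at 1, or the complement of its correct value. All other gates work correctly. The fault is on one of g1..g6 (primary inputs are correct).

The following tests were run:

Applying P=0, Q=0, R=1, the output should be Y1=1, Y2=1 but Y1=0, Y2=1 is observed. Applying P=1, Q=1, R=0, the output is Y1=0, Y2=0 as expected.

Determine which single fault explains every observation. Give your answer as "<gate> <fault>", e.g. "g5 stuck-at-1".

g3 stuck-at-0

Fault-free values for test 1 (P=0, Q=0, R=1): g1=0, g2=1, g3=1, g4=0, g5=0, g6=1, giving Y1=1, Y2=1. Observed Y1=0, Y2=1.
Test 1: faults giving observed Y1=0, Y2=1 are {g3 stuck-at-0, g3 inverted output}.
Test 2 (P=1, Q=1, R=0): fault-free g1=0, g2=1, g3=0, g4=1, g5=0, g6=0 → Y1=0, Y2=0; observed Y1=0, Y2=0. Eliminates g3 inverted output.
Only g3 stuck-at-0 is consistent with every test.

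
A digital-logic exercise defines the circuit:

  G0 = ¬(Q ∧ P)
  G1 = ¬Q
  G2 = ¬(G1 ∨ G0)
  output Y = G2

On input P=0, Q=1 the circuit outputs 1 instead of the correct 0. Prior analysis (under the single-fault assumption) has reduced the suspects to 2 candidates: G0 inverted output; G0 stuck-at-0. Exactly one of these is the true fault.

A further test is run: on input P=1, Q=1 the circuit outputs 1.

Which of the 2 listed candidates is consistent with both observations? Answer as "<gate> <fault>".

G0 stuck-at-0

Evaluate each candidate on input P=1, Q=1:
  G0 inverted output: G0=1 [inverted output], G1=0, G2=0 → 0 — eliminated
  G0 stuck-at-0: G0=0 [stuck-at-0], G1=0, G2=1 → 1 — matches
Only G0 stuck-at-0 reproduces the observed 1.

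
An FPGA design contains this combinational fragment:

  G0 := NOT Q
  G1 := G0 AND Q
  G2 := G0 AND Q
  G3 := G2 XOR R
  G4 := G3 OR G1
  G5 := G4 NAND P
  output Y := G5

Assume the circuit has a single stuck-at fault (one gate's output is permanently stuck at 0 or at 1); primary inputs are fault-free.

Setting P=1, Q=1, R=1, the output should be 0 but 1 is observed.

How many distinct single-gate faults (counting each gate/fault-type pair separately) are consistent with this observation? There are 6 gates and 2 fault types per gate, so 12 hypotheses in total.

Fault-free: G0=0, G1=0, G2=0, G3=1, G4=1, G5=0 → 0. Observed 1.
  G0 stuck-at-0: output 0 ✗
  G0 stuck-at-1: output 0 ✗
  G1 stuck-at-0: output 0 ✗
  G1 stuck-at-1: output 0 ✗
  G2 stuck-at-0: output 0 ✗
  G2 stuck-at-1: output 1 ✓
  G3 stuck-at-0: output 1 ✓
  G3 stuck-at-1: output 0 ✗
  G4 stuck-at-0: output 1 ✓
  G4 stuck-at-1: output 0 ✗
  G5 stuck-at-0: output 0 ✗
  G5 stuck-at-1: output 1 ✓
Consistent faults: {G2 stuck-at-1, G3 stuck-at-0, G4 stuck-at-0, G5 stuck-at-1} — 4 in all.

4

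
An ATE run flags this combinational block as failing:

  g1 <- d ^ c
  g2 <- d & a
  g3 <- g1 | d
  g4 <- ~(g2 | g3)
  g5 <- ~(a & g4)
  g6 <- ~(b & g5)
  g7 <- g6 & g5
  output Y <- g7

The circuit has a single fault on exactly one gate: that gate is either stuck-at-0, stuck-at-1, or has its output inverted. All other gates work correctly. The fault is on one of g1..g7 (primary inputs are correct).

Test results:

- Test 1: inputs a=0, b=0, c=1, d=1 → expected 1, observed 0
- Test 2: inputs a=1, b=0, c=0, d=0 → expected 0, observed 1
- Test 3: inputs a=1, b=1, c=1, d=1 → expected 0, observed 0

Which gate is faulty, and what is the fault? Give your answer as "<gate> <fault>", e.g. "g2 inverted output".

g5 inverted output

Fault-free values for test 1 (a=0, b=0, c=1, d=1): g1=0, g2=0, g3=1, g4=0, g5=1, g6=1, g7=1, giving Y=1. Observed 0.
Test 1: faults giving observed 0 are {g5 stuck-at-0, g5 inverted output, g6 stuck-at-0, g6 inverted output, g7 stuck-at-0, g7 inverted output}.
Test 2 (a=1, b=0, c=0, d=0): fault-free g1=0, g2=0, g3=0, g4=1, g5=0, g6=1, g7=0 → 0; observed 1. Eliminates g5 stuck-at-0, g6 stuck-at-0, g6 inverted output, g7 stuck-at-0.
Test 3 (a=1, b=1, c=1, d=1): fault-free g1=0, g2=1, g3=1, g4=0, g5=1, g6=0, g7=0 → 0; observed 0. Eliminates g7 inverted output.
Only g5 inverted output is consistent with every test.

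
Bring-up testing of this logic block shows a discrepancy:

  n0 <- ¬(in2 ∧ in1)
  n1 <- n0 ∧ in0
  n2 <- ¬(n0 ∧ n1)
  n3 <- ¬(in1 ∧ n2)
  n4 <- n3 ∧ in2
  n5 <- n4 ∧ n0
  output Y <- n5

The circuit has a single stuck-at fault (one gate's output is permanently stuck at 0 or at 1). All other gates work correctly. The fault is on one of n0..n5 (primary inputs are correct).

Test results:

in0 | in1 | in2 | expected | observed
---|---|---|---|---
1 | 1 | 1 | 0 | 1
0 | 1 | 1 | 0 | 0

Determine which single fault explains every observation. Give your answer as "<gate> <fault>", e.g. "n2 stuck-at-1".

n0 stuck-at-1

Fault-free values for test 1 (in0=1, in1=1, in2=1): n0=0, n1=0, n2=1, n3=0, n4=0, n5=0, giving Y=0. Observed 1.
Test 1: faults giving observed 1 are {n0 stuck-at-1, n5 stuck-at-1}.
Test 2 (in0=0, in1=1, in2=1): fault-free n0=0, n1=0, n2=1, n3=0, n4=0, n5=0 → 0; observed 0. Eliminates n5 stuck-at-1.
Only n0 stuck-at-1 is consistent with every test.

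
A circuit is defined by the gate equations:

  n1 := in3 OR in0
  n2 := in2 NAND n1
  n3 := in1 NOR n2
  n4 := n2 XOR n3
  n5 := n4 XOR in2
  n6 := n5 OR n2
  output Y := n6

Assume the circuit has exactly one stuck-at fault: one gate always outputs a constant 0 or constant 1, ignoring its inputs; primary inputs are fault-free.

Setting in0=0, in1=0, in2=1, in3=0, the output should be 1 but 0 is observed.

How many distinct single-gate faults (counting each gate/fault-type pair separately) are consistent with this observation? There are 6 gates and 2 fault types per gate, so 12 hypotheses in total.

3

Fault-free: n1=0, n2=1, n3=0, n4=1, n5=0, n6=1 → 1. Observed 0.
  n1 stuck-at-0: output 1 ✗
  n1 stuck-at-1: output 0 ✓
  n2 stuck-at-0: output 0 ✓
  n2 stuck-at-1: output 1 ✗
  n3 stuck-at-0: output 1 ✗
  n3 stuck-at-1: output 1 ✗
  n4 stuck-at-0: output 1 ✗
  n4 stuck-at-1: output 1 ✗
  n5 stuck-at-0: output 1 ✗
  n5 stuck-at-1: output 1 ✗
  n6 stuck-at-0: output 0 ✓
  n6 stuck-at-1: output 1 ✗
Consistent faults: {n1 stuck-at-1, n2 stuck-at-0, n6 stuck-at-0} — 3 in all.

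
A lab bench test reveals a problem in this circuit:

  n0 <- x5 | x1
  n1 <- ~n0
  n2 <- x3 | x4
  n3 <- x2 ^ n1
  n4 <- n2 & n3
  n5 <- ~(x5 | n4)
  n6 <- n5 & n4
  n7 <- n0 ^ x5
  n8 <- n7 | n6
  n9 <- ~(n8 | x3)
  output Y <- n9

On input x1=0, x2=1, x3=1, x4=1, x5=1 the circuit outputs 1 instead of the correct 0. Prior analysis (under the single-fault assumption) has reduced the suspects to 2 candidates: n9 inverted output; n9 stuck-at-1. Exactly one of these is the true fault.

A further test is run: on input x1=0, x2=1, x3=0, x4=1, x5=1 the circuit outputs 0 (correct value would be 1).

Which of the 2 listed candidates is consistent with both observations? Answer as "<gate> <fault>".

Evaluate each candidate on input x1=0, x2=1, x3=0, x4=1, x5=1:
  n9 inverted output: n0=1, n1=0, n2=1, n3=1, n4=1, n5=0, n6=0, n7=0, n8=0, n9=0 [inverted output] → 0 — matches
  n9 stuck-at-1: n0=1, n1=0, n2=1, n3=1, n4=1, n5=0, n6=0, n7=0, n8=0, n9=1 [stuck-at-1] → 1 — eliminated
Only n9 inverted output reproduces the observed 0.

n9 inverted output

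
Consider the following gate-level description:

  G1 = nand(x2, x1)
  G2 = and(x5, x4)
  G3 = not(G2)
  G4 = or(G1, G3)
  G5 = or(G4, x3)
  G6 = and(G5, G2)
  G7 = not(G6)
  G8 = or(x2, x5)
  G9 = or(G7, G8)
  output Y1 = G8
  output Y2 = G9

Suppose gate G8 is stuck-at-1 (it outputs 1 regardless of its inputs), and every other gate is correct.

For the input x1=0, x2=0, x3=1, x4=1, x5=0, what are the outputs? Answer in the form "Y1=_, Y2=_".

Propagate with G8 forced: G1=1, G2=0, G3=1, G4=1, G5=1, G6=0, G7=1, G8=1 [stuck-at-1], G9=1.
So the outputs are Y1=1, Y2=1. (Without the fault they would be Y1=0, Y2=1.)

Y1=1, Y2=1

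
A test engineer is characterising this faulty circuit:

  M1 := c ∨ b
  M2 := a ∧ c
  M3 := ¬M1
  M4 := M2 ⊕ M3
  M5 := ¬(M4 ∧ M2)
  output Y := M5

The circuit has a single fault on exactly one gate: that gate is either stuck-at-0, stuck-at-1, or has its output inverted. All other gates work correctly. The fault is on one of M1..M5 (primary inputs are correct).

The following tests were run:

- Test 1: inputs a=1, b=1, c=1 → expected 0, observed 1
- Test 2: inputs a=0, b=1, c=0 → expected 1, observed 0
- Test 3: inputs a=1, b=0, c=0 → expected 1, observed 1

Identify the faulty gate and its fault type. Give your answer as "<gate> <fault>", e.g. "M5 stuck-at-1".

M2 inverted output

Fault-free values for test 1 (a=1, b=1, c=1): M1=1, M2=1, M3=0, M4=1, M5=0, giving Y=0. Observed 1.
Test 1: faults giving observed 1 are {M1 stuck-at-0, M1 inverted output, M2 stuck-at-0, M2 inverted output, M3 stuck-at-1, M3 inverted output, M4 stuck-at-0, M4 inverted output, M5 stuck-at-1, M5 inverted output}.
Test 2 (a=0, b=1, c=0): fault-free M1=1, M2=0, M3=0, M4=0, M5=1 → 1; observed 0. Eliminates M1 stuck-at-0, M1 inverted output, M2 stuck-at-0, M3 stuck-at-1, M3 inverted output, M4 stuck-at-0, M4 inverted output, M5 stuck-at-1.
Test 3 (a=1, b=0, c=0): fault-free M1=0, M2=0, M3=1, M4=1, M5=1 → 1; observed 1. Eliminates M5 inverted output.
Only M2 inverted output is consistent with every test.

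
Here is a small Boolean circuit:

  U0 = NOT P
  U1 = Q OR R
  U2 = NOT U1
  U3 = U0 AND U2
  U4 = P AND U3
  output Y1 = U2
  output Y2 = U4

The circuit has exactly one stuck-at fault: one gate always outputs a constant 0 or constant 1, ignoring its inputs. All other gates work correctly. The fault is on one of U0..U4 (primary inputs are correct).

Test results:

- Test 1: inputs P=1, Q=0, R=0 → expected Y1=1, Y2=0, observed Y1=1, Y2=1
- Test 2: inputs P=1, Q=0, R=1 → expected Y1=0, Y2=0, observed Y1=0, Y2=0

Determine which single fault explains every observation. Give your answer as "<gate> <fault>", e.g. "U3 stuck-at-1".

Fault-free values for test 1 (P=1, Q=0, R=0): U0=0, U1=0, U2=1, U3=0, U4=0, giving Y1=1, Y2=0. Observed Y1=1, Y2=1.
Test 1: faults giving observed Y1=1, Y2=1 are {U0 stuck-at-1, U3 stuck-at-1, U4 stuck-at-1}.
Test 2 (P=1, Q=0, R=1): fault-free U0=0, U1=1, U2=0, U3=0, U4=0 → Y1=0, Y2=0; observed Y1=0, Y2=0. Eliminates U3 stuck-at-1, U4 stuck-at-1.
Only U0 stuck-at-1 is consistent with every test.

U0 stuck-at-1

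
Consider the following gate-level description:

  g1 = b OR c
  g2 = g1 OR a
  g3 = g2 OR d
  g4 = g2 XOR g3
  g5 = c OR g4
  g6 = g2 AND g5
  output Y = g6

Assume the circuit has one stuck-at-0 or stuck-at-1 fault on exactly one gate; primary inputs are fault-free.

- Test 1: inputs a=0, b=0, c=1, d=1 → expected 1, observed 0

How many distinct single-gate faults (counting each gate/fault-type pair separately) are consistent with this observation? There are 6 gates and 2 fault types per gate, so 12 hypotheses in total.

4

Fault-free: g1=1, g2=1, g3=1, g4=0, g5=1, g6=1 → 1. Observed 0.
  g1 stuck-at-0: output 0 ✓
  g1 stuck-at-1: output 1 ✗
  g2 stuck-at-0: output 0 ✓
  g2 stuck-at-1: output 1 ✗
  g3 stuck-at-0: output 1 ✗
  g3 stuck-at-1: output 1 ✗
  g4 stuck-at-0: output 1 ✗
  g4 stuck-at-1: output 1 ✗
  g5 stuck-at-0: output 0 ✓
  g5 stuck-at-1: output 1 ✗
  g6 stuck-at-0: output 0 ✓
  g6 stuck-at-1: output 1 ✗
Consistent faults: {g1 stuck-at-0, g2 stuck-at-0, g5 stuck-at-0, g6 stuck-at-0} — 4 in all.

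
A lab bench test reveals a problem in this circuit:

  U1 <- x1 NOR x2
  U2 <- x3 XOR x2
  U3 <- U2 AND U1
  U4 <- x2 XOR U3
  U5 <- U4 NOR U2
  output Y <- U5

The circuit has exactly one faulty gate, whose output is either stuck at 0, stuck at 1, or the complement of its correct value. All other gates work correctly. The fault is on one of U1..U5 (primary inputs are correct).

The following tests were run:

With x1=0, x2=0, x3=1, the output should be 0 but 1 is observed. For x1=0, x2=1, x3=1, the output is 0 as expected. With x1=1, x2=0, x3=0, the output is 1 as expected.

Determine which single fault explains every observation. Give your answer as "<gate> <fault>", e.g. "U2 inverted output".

U2 stuck-at-0

Fault-free values for test 1 (x1=0, x2=0, x3=1): U1=1, U2=1, U3=1, U4=1, U5=0, giving Y=0. Observed 1.
Test 1: faults giving observed 1 are {U2 stuck-at-0, U2 inverted output, U5 stuck-at-1, U5 inverted output}.
Test 2 (x1=0, x2=1, x3=1): fault-free U1=0, U2=0, U3=0, U4=1, U5=0 → 0; observed 0. Eliminates U5 stuck-at-1, U5 inverted output.
Test 3 (x1=1, x2=0, x3=0): fault-free U1=0, U2=0, U3=0, U4=0, U5=1 → 1; observed 1. Eliminates U2 inverted output.
Only U2 stuck-at-0 is consistent with every test.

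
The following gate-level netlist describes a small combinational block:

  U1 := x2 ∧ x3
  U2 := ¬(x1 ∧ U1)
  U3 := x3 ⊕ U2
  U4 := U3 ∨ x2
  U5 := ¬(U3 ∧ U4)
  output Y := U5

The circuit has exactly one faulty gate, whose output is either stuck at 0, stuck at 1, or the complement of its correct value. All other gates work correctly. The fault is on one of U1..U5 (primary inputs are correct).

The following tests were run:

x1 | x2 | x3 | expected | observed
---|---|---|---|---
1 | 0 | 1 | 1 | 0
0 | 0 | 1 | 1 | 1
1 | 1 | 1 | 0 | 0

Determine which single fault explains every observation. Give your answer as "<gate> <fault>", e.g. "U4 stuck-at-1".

U1 stuck-at-1

Fault-free values for test 1 (x1=1, x2=0, x3=1): U1=0, U2=1, U3=0, U4=0, U5=1, giving Y=1. Observed 0.
Test 1: faults giving observed 0 are {U1 stuck-at-1, U1 inverted output, U2 stuck-at-0, U2 inverted output, U3 stuck-at-1, U3 inverted output, U5 stuck-at-0, U5 inverted output}.
Test 2 (x1=0, x2=0, x3=1): fault-free U1=0, U2=1, U3=0, U4=0, U5=1 → 1; observed 1. Eliminates U2 stuck-at-0, U2 inverted output, U3 stuck-at-1, U3 inverted output, U5 stuck-at-0, U5 inverted output.
Test 3 (x1=1, x2=1, x3=1): fault-free U1=1, U2=0, U3=1, U4=1, U5=0 → 0; observed 0. Eliminates U1 inverted output.
Only U1 stuck-at-1 is consistent with every test.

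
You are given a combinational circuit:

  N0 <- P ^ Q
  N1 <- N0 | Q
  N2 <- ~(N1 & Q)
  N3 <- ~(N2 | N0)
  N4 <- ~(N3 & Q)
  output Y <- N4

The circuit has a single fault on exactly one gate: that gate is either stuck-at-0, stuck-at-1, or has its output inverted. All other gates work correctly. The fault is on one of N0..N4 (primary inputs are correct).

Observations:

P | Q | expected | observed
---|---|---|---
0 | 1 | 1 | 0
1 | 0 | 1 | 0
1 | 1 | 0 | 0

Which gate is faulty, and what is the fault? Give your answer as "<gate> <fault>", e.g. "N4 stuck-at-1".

N4 stuck-at-0

Fault-free values for test 1 (P=0, Q=1): N0=1, N1=1, N2=0, N3=0, N4=1, giving Y=1. Observed 0.
Test 1: faults giving observed 0 are {N0 stuck-at-0, N0 inverted output, N3 stuck-at-1, N3 inverted output, N4 stuck-at-0, N4 inverted output}.
Test 2 (P=1, Q=0): fault-free N0=1, N1=1, N2=1, N3=0, N4=1 → 1; observed 0. Eliminates N0 stuck-at-0, N0 inverted output, N3 stuck-at-1, N3 inverted output.
Test 3 (P=1, Q=1): fault-free N0=0, N1=1, N2=0, N3=1, N4=0 → 0; observed 0. Eliminates N4 inverted output.
Only N4 stuck-at-0 is consistent with every test.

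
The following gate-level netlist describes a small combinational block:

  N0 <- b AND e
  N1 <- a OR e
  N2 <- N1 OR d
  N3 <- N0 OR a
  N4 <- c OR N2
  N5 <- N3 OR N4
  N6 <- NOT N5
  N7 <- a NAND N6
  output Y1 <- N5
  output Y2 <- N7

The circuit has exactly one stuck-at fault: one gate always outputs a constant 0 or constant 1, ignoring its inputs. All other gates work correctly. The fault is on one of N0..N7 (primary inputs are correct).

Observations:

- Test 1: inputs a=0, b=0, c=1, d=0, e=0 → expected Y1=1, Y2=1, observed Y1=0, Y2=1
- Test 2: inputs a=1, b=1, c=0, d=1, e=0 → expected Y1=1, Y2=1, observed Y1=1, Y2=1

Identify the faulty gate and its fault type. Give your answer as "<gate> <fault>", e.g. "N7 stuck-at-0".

N4 stuck-at-0

Fault-free values for test 1 (a=0, b=0, c=1, d=0, e=0): N0=0, N1=0, N2=0, N3=0, N4=1, N5=1, N6=0, N7=1, giving Y1=1, Y2=1. Observed Y1=0, Y2=1.
Test 1: faults giving observed Y1=0, Y2=1 are {N4 stuck-at-0, N5 stuck-at-0}.
Test 2 (a=1, b=1, c=0, d=1, e=0): fault-free N0=0, N1=1, N2=1, N3=1, N4=1, N5=1, N6=0, N7=1 → Y1=1, Y2=1; observed Y1=1, Y2=1. Eliminates N5 stuck-at-0.
Only N4 stuck-at-0 is consistent with every test.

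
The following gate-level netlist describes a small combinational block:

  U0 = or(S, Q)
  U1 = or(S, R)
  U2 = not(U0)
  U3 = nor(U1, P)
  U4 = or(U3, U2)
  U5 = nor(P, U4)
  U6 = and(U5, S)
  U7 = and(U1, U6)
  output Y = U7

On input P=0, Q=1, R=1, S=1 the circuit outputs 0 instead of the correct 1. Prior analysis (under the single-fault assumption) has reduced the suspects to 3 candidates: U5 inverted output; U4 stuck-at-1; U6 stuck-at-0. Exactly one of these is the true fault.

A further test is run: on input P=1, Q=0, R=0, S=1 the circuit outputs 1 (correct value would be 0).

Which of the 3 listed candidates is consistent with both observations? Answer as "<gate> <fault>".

Evaluate each candidate on input P=1, Q=0, R=0, S=1:
  U5 inverted output: U0=1, U1=1, U2=0, U3=0, U4=0, U5=1 [inverted output], U6=1, U7=1 → 1 — matches
  U4 stuck-at-1: U0=1, U1=1, U2=0, U3=0, U4=1 [stuck-at-1], U5=0, U6=0, U7=0 → 0 — eliminated
  U6 stuck-at-0: U0=1, U1=1, U2=0, U3=0, U4=0, U5=0, U6=0 [stuck-at-0], U7=0 → 0 — eliminated
Only U5 inverted output reproduces the observed 1.

U5 inverted output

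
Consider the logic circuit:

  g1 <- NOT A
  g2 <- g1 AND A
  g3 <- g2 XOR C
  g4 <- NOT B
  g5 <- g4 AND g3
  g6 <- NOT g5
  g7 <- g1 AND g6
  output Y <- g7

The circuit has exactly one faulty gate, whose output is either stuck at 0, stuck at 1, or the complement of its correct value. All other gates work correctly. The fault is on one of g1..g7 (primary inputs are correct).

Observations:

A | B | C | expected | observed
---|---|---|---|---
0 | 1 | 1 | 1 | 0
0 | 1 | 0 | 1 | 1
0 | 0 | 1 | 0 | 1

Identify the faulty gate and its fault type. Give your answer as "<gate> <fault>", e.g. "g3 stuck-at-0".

Fault-free values for test 1 (A=0, B=1, C=1): g1=1, g2=0, g3=1, g4=0, g5=0, g6=1, g7=1, giving Y=1. Observed 0.
Test 1: faults giving observed 0 are {g1 stuck-at-0, g1 inverted output, g4 stuck-at-1, g4 inverted output, g5 stuck-at-1, g5 inverted output, g6 stuck-at-0, g6 inverted output, g7 stuck-at-0, g7 inverted output}.
Test 2 (A=0, B=1, C=0): fault-free g1=1, g2=0, g3=0, g4=0, g5=0, g6=1, g7=1 → 1; observed 1. Eliminates g1 stuck-at-0, g1 inverted output, g5 stuck-at-1, g5 inverted output, g6 stuck-at-0, g6 inverted output, g7 stuck-at-0, g7 inverted output.
Test 3 (A=0, B=0, C=1): fault-free g1=1, g2=0, g3=1, g4=1, g5=1, g6=0, g7=0 → 0; observed 1. Eliminates g4 stuck-at-1.
Only g4 inverted output is consistent with every test.

g4 inverted output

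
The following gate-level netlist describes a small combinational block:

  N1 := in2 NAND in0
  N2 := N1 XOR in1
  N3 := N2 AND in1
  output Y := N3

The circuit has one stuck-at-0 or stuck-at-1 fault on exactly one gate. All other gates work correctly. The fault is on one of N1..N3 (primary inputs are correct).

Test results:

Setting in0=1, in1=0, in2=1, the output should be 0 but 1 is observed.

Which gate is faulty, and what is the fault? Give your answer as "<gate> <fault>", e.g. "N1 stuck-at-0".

N3 stuck-at-1

Fault-free values for test 1 (in0=1, in1=0, in2=1): N1=0, N2=0, N3=0, giving Y=0. Observed 1.
Test 1: faults giving observed 1 are {N3 stuck-at-1}.
Only N3 stuck-at-1 is consistent with every test.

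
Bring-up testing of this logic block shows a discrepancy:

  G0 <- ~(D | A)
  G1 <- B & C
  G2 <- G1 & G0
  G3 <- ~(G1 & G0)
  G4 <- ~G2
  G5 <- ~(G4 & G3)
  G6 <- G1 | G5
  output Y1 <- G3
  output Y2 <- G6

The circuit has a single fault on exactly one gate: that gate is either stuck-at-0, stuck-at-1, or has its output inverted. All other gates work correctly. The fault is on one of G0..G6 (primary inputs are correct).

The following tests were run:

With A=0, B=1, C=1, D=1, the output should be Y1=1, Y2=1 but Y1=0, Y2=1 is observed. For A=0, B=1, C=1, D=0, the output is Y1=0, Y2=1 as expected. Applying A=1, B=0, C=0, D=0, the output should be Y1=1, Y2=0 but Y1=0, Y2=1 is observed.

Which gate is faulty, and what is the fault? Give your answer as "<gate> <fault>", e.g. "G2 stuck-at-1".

Fault-free values for test 1 (A=0, B=1, C=1, D=1): G0=0, G1=1, G2=0, G3=1, G4=1, G5=0, G6=1, giving Y1=1, Y2=1. Observed Y1=0, Y2=1.
Test 1: faults giving observed Y1=0, Y2=1 are {G0 stuck-at-1, G0 inverted output, G3 stuck-at-0, G3 inverted output}.
Test 2 (A=0, B=1, C=1, D=0): fault-free G0=1, G1=1, G2=1, G3=0, G4=0, G5=1, G6=1 → Y1=0, Y2=1; observed Y1=0, Y2=1. Eliminates G0 inverted output, G3 inverted output.
Test 3 (A=1, B=0, C=0, D=0): fault-free G0=0, G1=0, G2=0, G3=1, G4=1, G5=0, G6=0 → Y1=1, Y2=0; observed Y1=0, Y2=1. Eliminates G0 stuck-at-1.
Only G3 stuck-at-0 is consistent with every test.

G3 stuck-at-0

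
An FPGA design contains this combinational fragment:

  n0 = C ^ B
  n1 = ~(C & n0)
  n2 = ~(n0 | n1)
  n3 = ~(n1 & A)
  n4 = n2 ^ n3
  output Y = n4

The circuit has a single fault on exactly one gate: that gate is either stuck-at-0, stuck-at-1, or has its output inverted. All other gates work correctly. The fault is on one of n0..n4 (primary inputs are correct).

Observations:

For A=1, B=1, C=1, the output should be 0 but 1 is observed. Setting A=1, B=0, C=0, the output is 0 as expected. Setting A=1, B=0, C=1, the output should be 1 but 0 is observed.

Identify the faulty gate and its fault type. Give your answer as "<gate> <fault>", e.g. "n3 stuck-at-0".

n0 inverted output

Fault-free values for test 1 (A=1, B=1, C=1): n0=0, n1=1, n2=0, n3=0, n4=0, giving Y=0. Observed 1.
Test 1: faults giving observed 1 are {n0 stuck-at-1, n0 inverted output, n2 stuck-at-1, n2 inverted output, n3 stuck-at-1, n3 inverted output, n4 stuck-at-1, n4 inverted output}.
Test 2 (A=1, B=0, C=0): fault-free n0=0, n1=1, n2=0, n3=0, n4=0 → 0; observed 0. Eliminates n2 stuck-at-1, n2 inverted output, n3 stuck-at-1, n3 inverted output, n4 stuck-at-1, n4 inverted output.
Test 3 (A=1, B=0, C=1): fault-free n0=1, n1=0, n2=0, n3=1, n4=1 → 1; observed 0. Eliminates n0 stuck-at-1.
Only n0 inverted output is consistent with every test.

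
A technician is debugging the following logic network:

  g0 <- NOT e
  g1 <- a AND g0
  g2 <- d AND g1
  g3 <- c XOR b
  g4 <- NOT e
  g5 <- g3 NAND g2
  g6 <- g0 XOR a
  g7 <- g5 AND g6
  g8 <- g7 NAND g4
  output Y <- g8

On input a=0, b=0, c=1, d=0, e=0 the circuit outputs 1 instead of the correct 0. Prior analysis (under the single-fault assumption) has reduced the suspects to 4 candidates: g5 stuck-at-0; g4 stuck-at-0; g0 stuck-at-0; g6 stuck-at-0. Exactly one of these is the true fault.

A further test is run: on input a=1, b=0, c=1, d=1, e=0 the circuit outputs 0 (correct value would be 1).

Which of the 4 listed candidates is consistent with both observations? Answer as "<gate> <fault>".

Evaluate each candidate on input a=1, b=0, c=1, d=1, e=0:
  g5 stuck-at-0: g0=1, g1=1, g2=1, g3=1, g4=1, g5=0 [stuck-at-0], g6=0, g7=0, g8=1 → 1 — eliminated
  g4 stuck-at-0: g0=1, g1=1, g2=1, g3=1, g4=0 [stuck-at-0], g5=0, g6=0, g7=0, g8=1 → 1 — eliminated
  g0 stuck-at-0: g0=0 [stuck-at-0], g1=0, g2=0, g3=1, g4=1, g5=1, g6=1, g7=1, g8=0 → 0 — matches
  g6 stuck-at-0: g0=1, g1=1, g2=1, g3=1, g4=1, g5=0, g6=0 [stuck-at-0], g7=0, g8=1 → 1 — eliminated
Only g0 stuck-at-0 reproduces the observed 0.

g0 stuck-at-0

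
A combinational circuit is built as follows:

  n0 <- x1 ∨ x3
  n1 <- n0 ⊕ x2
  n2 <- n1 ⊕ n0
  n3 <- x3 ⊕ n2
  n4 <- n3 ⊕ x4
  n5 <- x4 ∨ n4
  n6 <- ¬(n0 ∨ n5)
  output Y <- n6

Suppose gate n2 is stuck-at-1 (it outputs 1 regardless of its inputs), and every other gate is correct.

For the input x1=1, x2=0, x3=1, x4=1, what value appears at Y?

Propagate with n2 forced: n0=1, n1=1, n2=1 [stuck-at-1], n3=0, n4=1, n5=1, n6=0.
So Y = 0. (Same as the fault-free value — the fault is masked on this input.)

0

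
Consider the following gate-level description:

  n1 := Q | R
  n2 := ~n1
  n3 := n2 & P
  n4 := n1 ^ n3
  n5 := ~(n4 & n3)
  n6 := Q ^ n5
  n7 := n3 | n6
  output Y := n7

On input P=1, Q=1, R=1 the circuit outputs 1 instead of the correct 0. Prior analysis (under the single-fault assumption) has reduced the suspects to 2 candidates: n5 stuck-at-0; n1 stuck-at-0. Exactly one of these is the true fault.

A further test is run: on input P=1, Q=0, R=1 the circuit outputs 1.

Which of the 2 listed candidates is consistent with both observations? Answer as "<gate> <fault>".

Evaluate each candidate on input P=1, Q=0, R=1:
  n5 stuck-at-0: n1=1, n2=0, n3=0, n4=1, n5=0 [stuck-at-0], n6=0, n7=0 → 0 — eliminated
  n1 stuck-at-0: n1=0 [stuck-at-0], n2=1, n3=1, n4=1, n5=0, n6=0, n7=1 → 1 — matches
Only n1 stuck-at-0 reproduces the observed 1.

n1 stuck-at-0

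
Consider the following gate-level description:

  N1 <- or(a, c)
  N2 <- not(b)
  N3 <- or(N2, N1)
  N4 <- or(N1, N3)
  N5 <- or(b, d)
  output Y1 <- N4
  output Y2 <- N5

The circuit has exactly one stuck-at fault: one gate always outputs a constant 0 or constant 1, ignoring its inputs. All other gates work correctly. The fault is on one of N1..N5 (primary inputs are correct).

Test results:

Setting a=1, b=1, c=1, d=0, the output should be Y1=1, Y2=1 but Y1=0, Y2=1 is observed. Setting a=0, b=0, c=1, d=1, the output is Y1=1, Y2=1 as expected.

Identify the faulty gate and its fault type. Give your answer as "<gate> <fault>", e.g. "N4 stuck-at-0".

Fault-free values for test 1 (a=1, b=1, c=1, d=0): N1=1, N2=0, N3=1, N4=1, N5=1, giving Y1=1, Y2=1. Observed Y1=0, Y2=1.
Test 1: faults giving observed Y1=0, Y2=1 are {N1 stuck-at-0, N4 stuck-at-0}.
Test 2 (a=0, b=0, c=1, d=1): fault-free N1=1, N2=1, N3=1, N4=1, N5=1 → Y1=1, Y2=1; observed Y1=1, Y2=1. Eliminates N4 stuck-at-0.
Only N1 stuck-at-0 is consistent with every test.

N1 stuck-at-0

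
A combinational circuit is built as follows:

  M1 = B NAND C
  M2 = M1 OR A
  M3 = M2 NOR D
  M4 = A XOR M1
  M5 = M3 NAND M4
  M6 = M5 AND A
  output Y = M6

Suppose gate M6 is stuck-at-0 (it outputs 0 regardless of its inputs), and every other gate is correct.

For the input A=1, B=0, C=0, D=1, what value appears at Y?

0

Propagate with M6 forced: M1=1, M2=1, M3=0, M4=0, M5=1, M6=0 [stuck-at-0].
So Y = 0. (Without the fault it would be 1.)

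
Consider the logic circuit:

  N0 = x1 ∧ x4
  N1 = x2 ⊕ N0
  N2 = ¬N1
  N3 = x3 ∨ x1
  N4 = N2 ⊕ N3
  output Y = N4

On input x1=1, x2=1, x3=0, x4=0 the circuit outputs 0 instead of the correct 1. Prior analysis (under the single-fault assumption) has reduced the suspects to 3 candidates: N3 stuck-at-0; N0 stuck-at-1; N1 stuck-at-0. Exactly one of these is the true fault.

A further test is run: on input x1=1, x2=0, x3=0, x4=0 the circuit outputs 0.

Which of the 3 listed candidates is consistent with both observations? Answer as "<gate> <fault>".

Evaluate each candidate on input x1=1, x2=0, x3=0, x4=0:
  N3 stuck-at-0: N0=0, N1=0, N2=1, N3=0 [stuck-at-0], N4=1 → 1 — eliminated
  N0 stuck-at-1: N0=1 [stuck-at-1], N1=1, N2=0, N3=1, N4=1 → 1 — eliminated
  N1 stuck-at-0: N0=0, N1=0 [stuck-at-0], N2=1, N3=1, N4=0 → 0 — matches
Only N1 stuck-at-0 reproduces the observed 0.

N1 stuck-at-0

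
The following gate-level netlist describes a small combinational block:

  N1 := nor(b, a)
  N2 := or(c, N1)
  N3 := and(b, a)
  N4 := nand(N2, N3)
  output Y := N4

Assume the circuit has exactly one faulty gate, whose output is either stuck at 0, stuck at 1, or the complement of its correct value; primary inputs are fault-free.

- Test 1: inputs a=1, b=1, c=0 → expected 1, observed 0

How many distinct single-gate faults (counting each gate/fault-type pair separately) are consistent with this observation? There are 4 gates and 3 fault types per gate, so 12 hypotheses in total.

6

Fault-free: N1=0, N2=0, N3=1, N4=1 → 1. Observed 0.
  N1 stuck-at-0: output 1 ✗
  N1 stuck-at-1: output 0 ✓
  N1 inverted output: output 0 ✓
  N2 stuck-at-0: output 1 ✗
  N2 stuck-at-1: output 0 ✓
  N2 inverted output: output 0 ✓
  N3 stuck-at-0: output 1 ✗
  N3 stuck-at-1: output 1 ✗
  N3 inverted output: output 1 ✗
  N4 stuck-at-0: output 0 ✓
  N4 stuck-at-1: output 1 ✗
  N4 inverted output: output 0 ✓
Consistent faults: {N1 stuck-at-1, N1 inverted output, N2 stuck-at-1, N2 inverted output, N4 stuck-at-0, N4 inverted output} — 6 in all.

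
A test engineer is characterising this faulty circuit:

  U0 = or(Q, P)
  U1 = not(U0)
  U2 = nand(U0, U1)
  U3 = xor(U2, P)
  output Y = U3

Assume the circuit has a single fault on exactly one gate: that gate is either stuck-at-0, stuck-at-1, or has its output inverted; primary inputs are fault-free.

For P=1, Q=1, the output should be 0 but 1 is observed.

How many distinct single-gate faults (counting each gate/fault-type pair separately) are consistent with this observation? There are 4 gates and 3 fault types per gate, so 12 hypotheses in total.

6

Fault-free: U0=1, U1=0, U2=1, U3=0 → 0. Observed 1.
  U0 stuck-at-0: output 0 ✗
  U0 stuck-at-1: output 0 ✗
  U0 inverted output: output 0 ✗
  U1 stuck-at-0: output 0 ✗
  U1 stuck-at-1: output 1 ✓
  U1 inverted output: output 1 ✓
  U2 stuck-at-0: output 1 ✓
  U2 stuck-at-1: output 0 ✗
  U2 inverted output: output 1 ✓
  U3 stuck-at-0: output 0 ✗
  U3 stuck-at-1: output 1 ✓
  U3 inverted output: output 1 ✓
Consistent faults: {U1 stuck-at-1, U1 inverted output, U2 stuck-at-0, U2 inverted output, U3 stuck-at-1, U3 inverted output} — 6 in all.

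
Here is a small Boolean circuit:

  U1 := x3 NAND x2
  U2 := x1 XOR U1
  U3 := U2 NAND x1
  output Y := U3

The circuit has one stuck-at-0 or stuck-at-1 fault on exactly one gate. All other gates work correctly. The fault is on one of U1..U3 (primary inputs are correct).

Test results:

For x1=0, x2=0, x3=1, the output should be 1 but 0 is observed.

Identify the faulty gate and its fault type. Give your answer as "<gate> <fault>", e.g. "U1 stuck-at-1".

U3 stuck-at-0

Fault-free values for test 1 (x1=0, x2=0, x3=1): U1=1, U2=1, U3=1, giving Y=1. Observed 0.
Test 1: faults giving observed 0 are {U3 stuck-at-0}.
Only U3 stuck-at-0 is consistent with every test.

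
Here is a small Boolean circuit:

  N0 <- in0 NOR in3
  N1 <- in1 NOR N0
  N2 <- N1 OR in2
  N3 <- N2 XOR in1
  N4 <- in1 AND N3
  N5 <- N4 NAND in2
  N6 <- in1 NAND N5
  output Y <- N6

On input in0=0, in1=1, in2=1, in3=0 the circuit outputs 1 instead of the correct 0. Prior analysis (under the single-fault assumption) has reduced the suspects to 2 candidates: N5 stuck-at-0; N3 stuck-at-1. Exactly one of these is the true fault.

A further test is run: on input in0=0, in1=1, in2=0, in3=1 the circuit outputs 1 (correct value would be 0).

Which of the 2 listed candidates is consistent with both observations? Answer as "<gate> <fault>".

Evaluate each candidate on input in0=0, in1=1, in2=0, in3=1:
  N5 stuck-at-0: N0=0, N1=0, N2=0, N3=1, N4=1, N5=0 [stuck-at-0], N6=1 → 1 — matches
  N3 stuck-at-1: N0=0, N1=0, N2=0, N3=1 [stuck-at-1], N4=1, N5=1, N6=0 → 0 — eliminated
Only N5 stuck-at-0 reproduces the observed 1.

N5 stuck-at-0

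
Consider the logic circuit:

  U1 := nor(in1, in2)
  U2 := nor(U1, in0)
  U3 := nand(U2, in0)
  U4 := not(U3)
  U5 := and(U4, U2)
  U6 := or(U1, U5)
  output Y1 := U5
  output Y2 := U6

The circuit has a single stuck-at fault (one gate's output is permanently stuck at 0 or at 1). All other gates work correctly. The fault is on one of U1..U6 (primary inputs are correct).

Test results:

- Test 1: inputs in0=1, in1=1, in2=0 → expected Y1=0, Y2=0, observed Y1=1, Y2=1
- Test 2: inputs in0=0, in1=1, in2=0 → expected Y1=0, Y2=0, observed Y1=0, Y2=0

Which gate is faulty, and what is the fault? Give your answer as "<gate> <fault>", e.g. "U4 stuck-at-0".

U2 stuck-at-1

Fault-free values for test 1 (in0=1, in1=1, in2=0): U1=0, U2=0, U3=1, U4=0, U5=0, U6=0, giving Y1=0, Y2=0. Observed Y1=1, Y2=1.
Test 1: faults giving observed Y1=1, Y2=1 are {U2 stuck-at-1, U5 stuck-at-1}.
Test 2 (in0=0, in1=1, in2=0): fault-free U1=0, U2=1, U3=1, U4=0, U5=0, U6=0 → Y1=0, Y2=0; observed Y1=0, Y2=0. Eliminates U5 stuck-at-1.
Only U2 stuck-at-1 is consistent with every test.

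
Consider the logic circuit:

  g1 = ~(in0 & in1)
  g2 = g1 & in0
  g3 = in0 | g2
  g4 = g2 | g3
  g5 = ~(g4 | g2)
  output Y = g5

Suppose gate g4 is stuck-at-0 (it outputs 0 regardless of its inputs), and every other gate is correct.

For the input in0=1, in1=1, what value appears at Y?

Propagate with g4 forced: g1=0, g2=0, g3=1, g4=0 [stuck-at-0], g5=1.
So Y = 1. (Without the fault it would be 0.)

1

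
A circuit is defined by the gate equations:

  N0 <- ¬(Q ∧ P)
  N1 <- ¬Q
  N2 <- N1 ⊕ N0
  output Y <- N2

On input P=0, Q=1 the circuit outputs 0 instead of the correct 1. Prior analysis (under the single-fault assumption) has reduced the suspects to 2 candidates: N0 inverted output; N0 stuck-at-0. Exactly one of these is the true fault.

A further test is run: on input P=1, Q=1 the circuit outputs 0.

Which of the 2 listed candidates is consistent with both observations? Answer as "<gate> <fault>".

Evaluate each candidate on input P=1, Q=1:
  N0 inverted output: N0=1 [inverted output], N1=0, N2=1 → 1 — eliminated
  N0 stuck-at-0: N0=0 [stuck-at-0], N1=0, N2=0 → 0 — matches
Only N0 stuck-at-0 reproduces the observed 0.

N0 stuck-at-0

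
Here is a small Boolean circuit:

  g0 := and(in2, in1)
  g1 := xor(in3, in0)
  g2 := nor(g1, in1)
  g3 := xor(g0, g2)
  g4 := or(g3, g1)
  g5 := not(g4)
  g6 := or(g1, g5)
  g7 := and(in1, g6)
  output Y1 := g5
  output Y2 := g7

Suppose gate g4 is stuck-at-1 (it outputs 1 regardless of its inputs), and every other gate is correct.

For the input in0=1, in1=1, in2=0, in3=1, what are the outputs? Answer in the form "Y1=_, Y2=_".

Propagate with g4 forced: g0=0, g1=0, g2=0, g3=0, g4=1 [stuck-at-1], g5=0, g6=0, g7=0.
So the outputs are Y1=0, Y2=0. (Without the fault they would be Y1=1, Y2=1.)

Y1=0, Y2=0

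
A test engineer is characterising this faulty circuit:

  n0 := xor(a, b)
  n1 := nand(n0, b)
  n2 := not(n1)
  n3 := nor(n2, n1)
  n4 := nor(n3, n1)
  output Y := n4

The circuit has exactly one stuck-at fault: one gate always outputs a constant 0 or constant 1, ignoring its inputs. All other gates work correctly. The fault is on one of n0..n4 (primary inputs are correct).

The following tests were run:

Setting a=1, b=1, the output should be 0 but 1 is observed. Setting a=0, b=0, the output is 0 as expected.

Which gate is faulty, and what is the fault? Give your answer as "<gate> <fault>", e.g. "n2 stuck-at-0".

n0 stuck-at-1

Fault-free values for test 1 (a=1, b=1): n0=0, n1=1, n2=0, n3=0, n4=0, giving Y=0. Observed 1.
Test 1: faults giving observed 1 are {n0 stuck-at-1, n1 stuck-at-0, n4 stuck-at-1}.
Test 2 (a=0, b=0): fault-free n0=0, n1=1, n2=0, n3=0, n4=0 → 0; observed 0. Eliminates n1 stuck-at-0, n4 stuck-at-1.
Only n0 stuck-at-1 is consistent with every test.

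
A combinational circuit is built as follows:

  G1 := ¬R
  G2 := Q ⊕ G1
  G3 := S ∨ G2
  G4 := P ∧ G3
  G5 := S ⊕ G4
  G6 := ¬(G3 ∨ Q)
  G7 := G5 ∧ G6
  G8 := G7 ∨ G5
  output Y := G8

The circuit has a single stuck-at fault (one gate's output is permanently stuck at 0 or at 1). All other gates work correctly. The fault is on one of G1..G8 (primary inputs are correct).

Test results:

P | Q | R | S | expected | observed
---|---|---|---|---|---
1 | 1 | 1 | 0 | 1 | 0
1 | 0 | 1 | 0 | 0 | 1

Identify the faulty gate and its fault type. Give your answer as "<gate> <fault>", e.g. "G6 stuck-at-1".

Fault-free values for test 1 (P=1, Q=1, R=1, S=0): G1=0, G2=1, G3=1, G4=1, G5=1, G6=0, G7=0, G8=1, giving Y=1. Observed 0.
Test 1: faults giving observed 0 are {G1 stuck-at-1, G2 stuck-at-0, G3 stuck-at-0, G4 stuck-at-0, G5 stuck-at-0, G8 stuck-at-0}.
Test 2 (P=1, Q=0, R=1, S=0): fault-free G1=0, G2=0, G3=0, G4=0, G5=0, G6=1, G7=0, G8=0 → 0; observed 1. Eliminates G2 stuck-at-0, G3 stuck-at-0, G4 stuck-at-0, G5 stuck-at-0, G8 stuck-at-0.
Only G1 stuck-at-1 is consistent with every test.

G1 stuck-at-1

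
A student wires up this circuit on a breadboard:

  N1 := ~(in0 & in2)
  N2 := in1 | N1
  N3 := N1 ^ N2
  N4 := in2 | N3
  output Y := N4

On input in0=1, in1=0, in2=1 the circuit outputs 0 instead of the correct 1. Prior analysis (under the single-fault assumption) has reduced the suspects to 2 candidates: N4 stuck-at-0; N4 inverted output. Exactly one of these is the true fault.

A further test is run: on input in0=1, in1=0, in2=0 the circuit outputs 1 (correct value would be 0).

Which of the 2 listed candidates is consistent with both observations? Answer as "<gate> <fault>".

Evaluate each candidate on input in0=1, in1=0, in2=0:
  N4 stuck-at-0: N1=1, N2=1, N3=0, N4=0 [stuck-at-0] → 0 — eliminated
  N4 inverted output: N1=1, N2=1, N3=0, N4=1 [inverted output] → 1 — matches
Only N4 inverted output reproduces the observed 1.

N4 inverted output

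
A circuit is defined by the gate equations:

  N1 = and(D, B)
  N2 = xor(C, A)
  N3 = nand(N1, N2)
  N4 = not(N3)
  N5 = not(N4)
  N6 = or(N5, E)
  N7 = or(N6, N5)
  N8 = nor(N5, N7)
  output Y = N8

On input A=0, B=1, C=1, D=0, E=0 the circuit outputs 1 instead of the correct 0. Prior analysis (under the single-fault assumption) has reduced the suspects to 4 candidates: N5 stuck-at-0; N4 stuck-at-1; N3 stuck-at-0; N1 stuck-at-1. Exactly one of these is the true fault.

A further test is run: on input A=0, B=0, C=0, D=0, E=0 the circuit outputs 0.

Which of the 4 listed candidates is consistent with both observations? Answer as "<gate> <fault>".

Evaluate each candidate on input A=0, B=0, C=0, D=0, E=0:
  N5 stuck-at-0: N1=0, N2=0, N3=1, N4=0, N5=0 [stuck-at-0], N6=0, N7=0, N8=1 → 1 — eliminated
  N4 stuck-at-1: N1=0, N2=0, N3=1, N4=1 [stuck-at-1], N5=0, N6=0, N7=0, N8=1 → 1 — eliminated
  N3 stuck-at-0: N1=0, N2=0, N3=0 [stuck-at-0], N4=1, N5=0, N6=0, N7=0, N8=1 → 1 — eliminated
  N1 stuck-at-1: N1=1 [stuck-at-1], N2=0, N3=1, N4=0, N5=1, N6=1, N7=1, N8=0 → 0 — matches
Only N1 stuck-at-1 reproduces the observed 0.

N1 stuck-at-1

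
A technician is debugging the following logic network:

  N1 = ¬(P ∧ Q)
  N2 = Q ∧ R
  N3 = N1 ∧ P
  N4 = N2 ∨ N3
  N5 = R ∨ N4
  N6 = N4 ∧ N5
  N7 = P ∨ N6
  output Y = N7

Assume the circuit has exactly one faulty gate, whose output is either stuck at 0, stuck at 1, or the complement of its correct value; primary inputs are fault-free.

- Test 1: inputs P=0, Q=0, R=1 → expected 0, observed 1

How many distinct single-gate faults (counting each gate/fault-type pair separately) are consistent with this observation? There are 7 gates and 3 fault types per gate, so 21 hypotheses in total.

10

Fault-free: N1=1, N2=0, N3=0, N4=0, N5=1, N6=0, N7=0 → 0. Observed 1.
  N1: none of the 3 fault types match ✗
  N2: stuck-at-1, inverted output ✓; others ✗
  N3: stuck-at-1, inverted output ✓; others ✗
  N4: stuck-at-1, inverted output ✓; others ✗
  N5: none of the 3 fault types match ✗
  N6: stuck-at-1, inverted output ✓; others ✗
  N7: stuck-at-1, inverted output ✓; others ✗
Consistent faults: {N2 stuck-at-1, N2 inverted output, N3 stuck-at-1, N3 inverted output, N4 stuck-at-1, N4 inverted output, N6 stuck-at-1, N6 inverted output, N7 stuck-at-1, N7 inverted output} — 10 in all.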